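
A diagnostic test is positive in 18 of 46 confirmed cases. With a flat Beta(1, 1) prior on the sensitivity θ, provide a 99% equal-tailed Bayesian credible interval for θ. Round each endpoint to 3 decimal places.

Posterior: Beta(1+18, 1+28) = Beta(19, 29).
Equal-tailed 99% interval: the 0.005 and 0.995 quantiles of Beta(19, 29).
Posterior mean ≈ 0.396, SD ≈ 0.070; a Normal approximation gives roughly [0.216, 0.576].
Exact: F⁻¹(0.005) = 0.227; F⁻¹(0.995) = 0.580.

[0.227, 0.580]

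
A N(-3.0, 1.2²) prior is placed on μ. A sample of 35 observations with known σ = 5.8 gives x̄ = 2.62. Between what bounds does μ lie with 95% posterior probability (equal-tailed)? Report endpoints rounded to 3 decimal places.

[-1.118, 1.858]

Posterior precision = 1/1.2² + 35/5.8² = 0.6944 + 1.0404 = 1.7349, so posterior SD = 0.7592.
Posterior mean = (-3.0/1.2² + 35·2.62/5.8²) / 1.7349 = 0.3704.
Interval: 0.3704 ± 1.960 × 0.7592 → [-1.118, 1.858].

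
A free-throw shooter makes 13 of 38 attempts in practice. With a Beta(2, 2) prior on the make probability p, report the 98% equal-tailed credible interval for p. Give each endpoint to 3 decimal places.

[0.200, 0.534]

Posterior: Beta(2+13, 2+25) = Beta(15, 27).
Equal-tailed 98% interval: the 0.01 and 0.99 quantiles of Beta(15, 27).
Posterior mean ≈ 0.357, SD ≈ 0.073; a Normal approximation gives roughly [0.187, 0.527].
Exact: F⁻¹(0.01) = 0.200; F⁻¹(0.99) = 0.534.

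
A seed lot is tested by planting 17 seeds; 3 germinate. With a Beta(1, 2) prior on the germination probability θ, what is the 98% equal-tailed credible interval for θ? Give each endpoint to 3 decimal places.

Posterior: Beta(1+3, 2+14) = Beta(4, 16).
Equal-tailed 98% interval: the 0.01 and 0.99 quantiles of Beta(4, 16).
Posterior mean ≈ 0.200, SD ≈ 0.087; a Normal approximation gives roughly [-0.003, 0.403].
Exact: F⁻¹(0.01) = 0.046; F⁻¹(0.99) = 0.439.

[0.046, 0.439]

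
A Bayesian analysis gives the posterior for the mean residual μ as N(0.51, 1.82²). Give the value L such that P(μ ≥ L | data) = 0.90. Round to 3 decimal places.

Need L with P(μ ≥ L) = 0.90: L = 0.51 − z_{0.1}·1.82.
z = 1.282; L = 0.51 − 1.282 × 1.82 = -1.822.

-1.822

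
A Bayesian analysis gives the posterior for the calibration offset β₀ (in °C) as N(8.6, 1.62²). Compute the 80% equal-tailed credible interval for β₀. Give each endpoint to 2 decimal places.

[6.52, 10.68]

The posterior is symmetric, so the 80% equal-tailed interval is β₀ = 8.6 ± z·1.62 with z = 1.282.
Half-width: 1.282 × 1.62 = 2.08.
8.6 − 2.08 = 6.52; 8.6 + 2.08 = 10.68.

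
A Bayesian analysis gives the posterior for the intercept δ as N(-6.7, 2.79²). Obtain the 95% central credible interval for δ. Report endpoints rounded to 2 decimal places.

[-12.17, -1.23]

The posterior is symmetric, so the 95% equal-tailed interval is δ = -6.7 ± z·2.79 with z = 1.960.
Half-width: 1.960 × 2.79 = 5.47.
-6.7 − 5.47 = -12.17; -6.7 + 5.47 = -1.23.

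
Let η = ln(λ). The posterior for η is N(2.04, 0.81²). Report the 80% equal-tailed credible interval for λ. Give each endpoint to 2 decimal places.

[2.72, 21.72]

On the log scale the 80% interval is 2.04 ± 1.282 × 0.81 = [1.0019, 3.0781].
Exponentiate: [e^1.0019, e^3.0781] = [2.72, 21.72].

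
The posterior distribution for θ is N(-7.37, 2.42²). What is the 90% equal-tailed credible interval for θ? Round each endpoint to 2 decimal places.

The posterior is symmetric, so the 90% equal-tailed interval is θ = -7.37 ± z·2.42 with z = 1.645.
Half-width: 1.645 × 2.42 = 3.98.
-7.37 − 3.98 = -11.35; -7.37 + 3.98 = -3.39.

[-11.35, -3.39]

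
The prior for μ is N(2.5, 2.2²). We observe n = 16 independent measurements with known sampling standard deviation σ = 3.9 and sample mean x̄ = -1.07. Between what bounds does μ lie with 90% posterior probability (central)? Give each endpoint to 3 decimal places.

Posterior precision = 1/2.2² + 16/3.9² = 0.2066 + 1.0519 = 1.2586, so posterior SD = 0.8914.
Posterior mean = (2.5/2.2² + 16·-1.07/3.9²) / 1.2586 = -0.4839.
Interval: -0.4839 ± 1.645 × 0.8914 → [-1.950, 0.982].

[-1.950, 0.982]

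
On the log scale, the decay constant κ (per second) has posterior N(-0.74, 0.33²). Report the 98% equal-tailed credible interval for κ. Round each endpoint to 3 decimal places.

On the log scale the 98% interval is -0.74 ± 2.326 × 0.33 = [-1.5077, 0.0277].
Exponentiate: [e^-1.5077, e^0.0277] = [0.221, 1.028].

[0.221, 1.028]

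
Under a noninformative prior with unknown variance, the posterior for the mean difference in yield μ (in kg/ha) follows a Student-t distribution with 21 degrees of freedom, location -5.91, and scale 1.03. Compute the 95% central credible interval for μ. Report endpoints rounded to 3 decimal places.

[-8.052, -3.768]

The t_21 distribution is symmetric; the 95% interval is -5.91 ± t·1.03 with t_{0.975,21} = 2.080.
Half-width: 2.080 × 1.03 = 2.142.
-5.91 − 2.142 = -8.052; -5.91 + 2.142 = -3.768.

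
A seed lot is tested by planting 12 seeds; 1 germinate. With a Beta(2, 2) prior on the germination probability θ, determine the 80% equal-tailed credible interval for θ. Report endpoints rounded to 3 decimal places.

[0.076, 0.317]

Posterior: Beta(2+1, 2+11) = Beta(3, 13).
Equal-tailed 80% interval: the 0.1 and 0.9 quantiles of Beta(3, 13).
Posterior mean ≈ 0.188, SD ≈ 0.095; a Normal approximation gives roughly [0.066, 0.309].
Exact: F⁻¹(0.1) = 0.076; F⁻¹(0.9) = 0.317.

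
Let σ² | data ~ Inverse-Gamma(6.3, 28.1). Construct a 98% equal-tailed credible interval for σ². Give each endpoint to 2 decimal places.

Inverse-Gamma(6.3, 28.1) quantiles: F⁻¹(0.01) and F⁻¹(0.99).
Equivalently, 1/σ² ~ Gamma(6.3, rate = 28.1); invert its 0.99 and 0.01 quantiles.
Posterior mean ≈ 5.30, SD ≈ 2.56; a Normal approximation gives roughly [-0.65, 11.25].
Exact: lower = 2.07; upper = 14.45.

[2.07, 14.45]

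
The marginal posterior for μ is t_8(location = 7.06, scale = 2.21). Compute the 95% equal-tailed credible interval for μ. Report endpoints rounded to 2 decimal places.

The t_8 distribution is symmetric; the 95% interval is 7.06 ± t·2.21 with t_{0.975,8} = 2.306.
Half-width: 2.306 × 2.21 = 5.10.
7.06 − 5.10 = 1.96; 7.06 + 5.10 = 12.16.

[1.96, 12.16]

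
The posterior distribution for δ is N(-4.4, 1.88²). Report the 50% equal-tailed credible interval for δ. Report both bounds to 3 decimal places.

The posterior is symmetric, so the 50% equal-tailed interval is δ = -4.4 ± z·1.88 with z = 0.674.
Half-width: 0.674 × 1.88 = 1.268.
-4.4 − 1.268 = -5.668; -4.4 + 1.268 = -3.132.

[-5.668, -3.132]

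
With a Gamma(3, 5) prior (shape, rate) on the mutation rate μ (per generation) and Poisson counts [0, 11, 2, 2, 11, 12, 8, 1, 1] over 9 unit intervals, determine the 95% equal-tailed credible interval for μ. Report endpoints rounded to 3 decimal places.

[2.712, 4.708]

Posterior: Gamma(3+48, 5+9) = Gamma(51, 14) (shape, rate).
Equal-tailed 95% interval: Gamma(51, 14) quantiles at 0.025 and 0.975.
Posterior mean ≈ 3.643, SD ≈ 0.510; a Normal approximation gives roughly [2.643, 4.643].
Exact: lower = 2.712; upper = 4.708.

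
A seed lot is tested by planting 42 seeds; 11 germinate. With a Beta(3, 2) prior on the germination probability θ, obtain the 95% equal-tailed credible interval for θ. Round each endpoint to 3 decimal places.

Posterior: Beta(3+11, 2+31) = Beta(14, 33).
Equal-tailed 95% interval: the 0.025 and 0.975 quantiles of Beta(14, 33).
Posterior mean ≈ 0.298, SD ≈ 0.066; a Normal approximation gives roughly [0.168, 0.427].
Exact: F⁻¹(0.025) = 0.177; F⁻¹(0.975) = 0.435.

[0.177, 0.435]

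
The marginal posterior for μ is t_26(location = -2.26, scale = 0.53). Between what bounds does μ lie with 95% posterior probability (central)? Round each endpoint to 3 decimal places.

The t_26 distribution is symmetric; the 95% interval is -2.26 ± t·0.53 with t_{0.975,26} = 2.056.
Half-width: 2.056 × 0.53 = 1.089.
-2.26 − 1.089 = -3.349; -2.26 + 1.089 = -1.171.

[-3.349, -1.171]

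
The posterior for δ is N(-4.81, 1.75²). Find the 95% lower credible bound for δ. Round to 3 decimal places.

Need L with P(δ ≥ L) = 0.95: L = -4.81 − z_{0.05}·1.75.
z = 1.645; L = -4.81 − 1.645 × 1.75 = -7.688.

-7.688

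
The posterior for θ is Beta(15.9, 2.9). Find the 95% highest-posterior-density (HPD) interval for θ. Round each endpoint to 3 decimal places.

[0.687, 0.981]

The posterior is unimodal and skewed, so the HPD interval has equal density at both endpoints and is the shortest 95% interval.
Solving f(0.687) = f(0.981) with F(0.981) − F(0.687) = 0.95 gives [0.687, 0.981].
For comparison, the equal-tailed interval is [0.657, 0.966]; the HPD is narrower and shifted toward the mode.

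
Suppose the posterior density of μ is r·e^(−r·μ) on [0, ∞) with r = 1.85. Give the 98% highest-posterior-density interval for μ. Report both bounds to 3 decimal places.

[0.000, 2.115]

The exponential density is strictly decreasing on [0, ∞), so the HPD interval is anchored at 0: [0, q] with P(μ ≤ q) = 0.98.
q = −ln(1 − 0.98) / 1.85 = 3.9120 / 1.85 = 2.115.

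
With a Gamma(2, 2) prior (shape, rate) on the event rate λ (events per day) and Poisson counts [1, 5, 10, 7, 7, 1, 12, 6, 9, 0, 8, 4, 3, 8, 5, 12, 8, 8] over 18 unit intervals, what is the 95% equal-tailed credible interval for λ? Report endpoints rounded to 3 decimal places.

Posterior: Gamma(2+114, 2+18) = Gamma(116, 20) (shape, rate).
Equal-tailed 95% interval: Gamma(116, 20) quantiles at 0.025 and 0.975.
Posterior mean ≈ 5.800, SD ≈ 0.539; a Normal approximation gives roughly [4.745, 6.855].
Exact: lower = 4.793; upper = 6.902.

[4.793, 6.902]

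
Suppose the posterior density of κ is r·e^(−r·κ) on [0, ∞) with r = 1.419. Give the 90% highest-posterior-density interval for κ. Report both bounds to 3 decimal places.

The exponential density is strictly decreasing on [0, ∞), so the HPD interval is anchored at 0: [0, q] with P(κ ≤ q) = 0.90.
q = −ln(1 − 0.90) / 1.419 = 2.3026 / 1.419 = 1.623.

[0.000, 1.623]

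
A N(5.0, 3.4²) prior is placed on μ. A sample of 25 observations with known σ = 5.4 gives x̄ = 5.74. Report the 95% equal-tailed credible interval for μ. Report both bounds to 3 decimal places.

Posterior precision = 1/3.4² + 25/5.4² = 0.0865 + 0.8573 = 0.9438, so posterior SD = 1.0293.
Posterior mean = (5.0/3.4² + 25·5.74/5.4²) / 0.9438 = 5.6722.
Interval: 5.6722 ± 1.960 × 1.0293 → [3.655, 7.690].

[3.655, 7.690]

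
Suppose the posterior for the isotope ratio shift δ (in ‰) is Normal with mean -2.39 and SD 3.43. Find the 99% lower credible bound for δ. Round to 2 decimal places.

Need L with P(δ ≥ L) = 0.99: L = -2.39 − z_{0.01}·3.43.
z = 2.326; L = -2.39 − 2.326 × 3.43 = -10.37.

-10.37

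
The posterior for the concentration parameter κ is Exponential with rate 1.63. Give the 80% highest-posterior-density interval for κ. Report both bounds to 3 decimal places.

[0.000, 0.987]

The exponential density is strictly decreasing on [0, ∞), so the HPD interval is anchored at 0: [0, q] with P(κ ≤ q) = 0.80.
q = −ln(1 − 0.80) / 1.63 = 1.6094 / 1.63 = 0.987.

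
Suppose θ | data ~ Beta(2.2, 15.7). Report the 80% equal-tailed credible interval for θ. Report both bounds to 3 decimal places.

[0.038, 0.227]

Posterior: Beta(2.2, 15.7).
Equal-tailed 80% interval: the 0.1 and 0.9 quantiles of Beta(2.2, 15.7).
Posterior mean ≈ 0.123, SD ≈ 0.076; a Normal approximation gives roughly [0.026, 0.220].
Exact: F⁻¹(0.1) = 0.038; F⁻¹(0.9) = 0.227.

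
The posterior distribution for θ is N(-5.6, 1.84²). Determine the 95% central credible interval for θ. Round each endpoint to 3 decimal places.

The posterior is symmetric, so the 95% equal-tailed interval is θ = -5.6 ± z·1.84 with z = 1.960.
Half-width: 1.960 × 1.84 = 3.606.
-5.6 − 3.606 = -9.206; -5.6 + 3.606 = -1.994.

[-9.206, -1.994]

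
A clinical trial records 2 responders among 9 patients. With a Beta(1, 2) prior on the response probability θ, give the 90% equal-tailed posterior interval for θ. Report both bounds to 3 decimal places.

[0.079, 0.470]

Posterior: Beta(1+2, 2+7) = Beta(3, 9).
Equal-tailed 90% interval: the 0.05 and 0.95 quantiles of Beta(3, 9).
Posterior mean ≈ 0.250, SD ≈ 0.120; a Normal approximation gives roughly [0.052, 0.448].
Exact: F⁻¹(0.05) = 0.079; F⁻¹(0.95) = 0.470.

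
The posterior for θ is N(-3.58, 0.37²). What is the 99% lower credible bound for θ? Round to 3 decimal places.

Need L with P(θ ≥ L) = 0.99: L = -3.58 − z_{0.01}·0.37.
z = 2.326; L = -3.58 − 2.326 × 0.37 = -4.441.

-4.441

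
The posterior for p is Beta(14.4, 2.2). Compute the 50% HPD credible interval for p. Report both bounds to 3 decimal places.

The posterior is unimodal and skewed, so the HPD interval has equal density at both endpoints and is the shortest 50% interval.
Solving f(0.861) = f(0.958) with F(0.958) − F(0.861) = 0.50 gives [0.861, 0.958].
For comparison, the equal-tailed interval is [0.822, 0.929]; the HPD is narrower and shifted toward the mode.

[0.861, 0.958]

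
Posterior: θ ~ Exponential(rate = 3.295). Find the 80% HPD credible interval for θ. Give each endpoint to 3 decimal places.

[0.000, 0.488]

The exponential density is strictly decreasing on [0, ∞), so the HPD interval is anchored at 0: [0, q] with P(θ ≤ q) = 0.80.
q = −ln(1 − 0.80) / 3.295 = 1.6094 / 3.295 = 0.488.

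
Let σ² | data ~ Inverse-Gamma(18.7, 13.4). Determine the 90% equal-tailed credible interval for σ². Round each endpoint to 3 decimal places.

Inverse-Gamma(18.7, 13.4) quantiles: F⁻¹(0.05) and F⁻¹(0.95).
Equivalently, 1/σ² ~ Gamma(18.7, rate = 13.4); invert its 0.95 and 0.05 quantiles.
Posterior mean ≈ 0.757, SD ≈ 0.185; a Normal approximation gives roughly [0.452, 1.062].
Exact: lower = 0.509; upper = 1.098.

[0.509, 1.098]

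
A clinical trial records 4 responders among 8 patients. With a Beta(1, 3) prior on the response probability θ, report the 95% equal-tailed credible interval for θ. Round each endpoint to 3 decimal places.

[0.167, 0.692]

Posterior: Beta(1+4, 3+4) = Beta(5, 7).
Equal-tailed 95% interval: the 0.025 and 0.975 quantiles of Beta(5, 7).
Posterior mean ≈ 0.417, SD ≈ 0.137; a Normal approximation gives roughly [0.149, 0.685].
Exact: F⁻¹(0.025) = 0.167; F⁻¹(0.975) = 0.692.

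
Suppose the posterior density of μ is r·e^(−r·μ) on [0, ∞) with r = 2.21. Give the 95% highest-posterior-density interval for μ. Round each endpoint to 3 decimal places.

The exponential density is strictly decreasing on [0, ∞), so the HPD interval is anchored at 0: [0, q] with P(μ ≤ q) = 0.95.
q = −ln(1 − 0.95) / 2.21 = 2.9957 / 2.21 = 1.356.

[0.000, 1.356]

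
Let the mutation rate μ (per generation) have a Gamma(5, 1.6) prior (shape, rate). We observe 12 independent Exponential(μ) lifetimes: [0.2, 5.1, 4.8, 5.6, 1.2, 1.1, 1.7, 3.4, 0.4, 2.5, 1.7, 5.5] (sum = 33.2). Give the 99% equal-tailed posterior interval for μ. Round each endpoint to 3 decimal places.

Posterior: Gamma(5+12, 1.6+33.2) = Gamma(17, 34.8) (shape, rate).
Equal-tailed 99% interval: Gamma(17, 34.8) quantiles at 0.005 and 0.995.
Posterior mean ≈ 0.489, SD ≈ 0.118; a Normal approximation gives roughly [0.183, 0.794].
Exact: lower = 0.237; upper = 0.847.

[0.237, 0.847]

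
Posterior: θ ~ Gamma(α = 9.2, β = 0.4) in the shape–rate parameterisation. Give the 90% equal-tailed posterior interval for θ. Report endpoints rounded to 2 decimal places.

Posterior: Gamma(shape 9.2, rate 0.4).
Equal-tailed 90% interval: Gamma(9.2, 0.4) quantiles at 0.05 and 0.95.
Posterior mean ≈ 23.00, SD ≈ 7.58; a Normal approximation gives roughly [10.53, 35.47].
Exact: lower = 12.10; upper = 36.72.

[12.10, 36.72]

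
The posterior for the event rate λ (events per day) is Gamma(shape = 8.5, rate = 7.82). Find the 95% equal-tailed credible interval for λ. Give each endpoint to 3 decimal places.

Posterior: Gamma(shape 8.5, rate 7.82).
Equal-tailed 95% interval: Gamma(8.5, 7.82) quantiles at 0.025 and 0.975.
Posterior mean ≈ 1.087, SD ≈ 0.373; a Normal approximation gives roughly [0.356, 1.818].
Exact: lower = 0.484; upper = 1.930.

[0.484, 1.930]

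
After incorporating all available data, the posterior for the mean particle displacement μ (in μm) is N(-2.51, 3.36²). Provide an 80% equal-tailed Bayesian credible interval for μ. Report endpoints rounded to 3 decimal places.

[-6.816, 1.796]

The posterior is symmetric, so the 80% equal-tailed interval is μ = -2.51 ± z·3.36 with z = 1.282.
Half-width: 1.282 × 3.36 = 4.306.
-2.51 − 4.306 = -6.816; -2.51 + 4.306 = 1.796.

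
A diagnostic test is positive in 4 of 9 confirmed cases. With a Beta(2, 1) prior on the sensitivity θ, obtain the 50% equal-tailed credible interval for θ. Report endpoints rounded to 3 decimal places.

[0.402, 0.598]

Posterior: Beta(2+4, 1+5) = Beta(6, 6).
Equal-tailed 50% interval: the 0.25 and 0.75 quantiles of Beta(6, 6).
Posterior mean ≈ 0.500, SD ≈ 0.139; a Normal approximation gives roughly [0.406, 0.594].
Exact: F⁻¹(0.25) = 0.402; F⁻¹(0.75) = 0.598.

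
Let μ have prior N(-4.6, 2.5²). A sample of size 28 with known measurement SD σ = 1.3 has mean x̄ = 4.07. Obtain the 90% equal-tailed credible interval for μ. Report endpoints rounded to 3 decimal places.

[3.585, 4.389]

Posterior precision = 1/2.5² + 28/1.3² = 0.1600 + 16.5680 = 16.7280, so posterior SD = 0.2445.
Posterior mean = (-4.6/2.5² + 28·4.07/1.3²) / 16.7280 = 3.9871.
Interval: 3.9871 ± 1.645 × 0.2445 → [3.585, 4.389].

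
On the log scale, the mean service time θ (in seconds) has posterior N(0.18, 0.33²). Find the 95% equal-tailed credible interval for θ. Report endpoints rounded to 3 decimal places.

On the log scale the 95% interval is 0.18 ± 1.960 × 0.33 = [-0.4668, 0.8268].
Exponentiate: [e^-0.4668, e^0.8268] = [0.627, 2.286].

[0.627, 2.286]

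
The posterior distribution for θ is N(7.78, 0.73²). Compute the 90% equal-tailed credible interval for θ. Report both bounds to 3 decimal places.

The posterior is symmetric, so the 90% equal-tailed interval is θ = 7.78 ± z·0.73 with z = 1.645.
Half-width: 1.645 × 0.73 = 1.201.
7.78 − 1.201 = 6.579; 7.78 + 1.201 = 8.981.

[6.579, 8.981]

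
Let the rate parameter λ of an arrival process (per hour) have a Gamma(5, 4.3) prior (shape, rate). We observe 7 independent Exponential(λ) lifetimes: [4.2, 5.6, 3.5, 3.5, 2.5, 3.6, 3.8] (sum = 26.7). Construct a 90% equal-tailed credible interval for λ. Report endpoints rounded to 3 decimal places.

Posterior: Gamma(5+7, 4.3+26.7) = Gamma(12, 31.0) (shape, rate).
Equal-tailed 90% interval: Gamma(12, 31.0) quantiles at 0.05 and 0.95.
Posterior mean ≈ 0.387, SD ≈ 0.112; a Normal approximation gives roughly [0.203, 0.571].
Exact: lower = 0.223; upper = 0.587.

[0.223, 0.587]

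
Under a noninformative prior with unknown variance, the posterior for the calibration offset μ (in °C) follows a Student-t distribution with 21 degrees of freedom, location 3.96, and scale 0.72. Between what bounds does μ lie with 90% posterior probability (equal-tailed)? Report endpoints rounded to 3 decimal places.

[2.721, 5.199]

The t_21 distribution is symmetric; the 90% interval is 3.96 ± t·0.72 with t_{0.95,21} = 1.721.
Half-width: 1.721 × 0.72 = 1.239.
3.96 − 1.239 = 2.721; 3.96 + 1.239 = 5.199.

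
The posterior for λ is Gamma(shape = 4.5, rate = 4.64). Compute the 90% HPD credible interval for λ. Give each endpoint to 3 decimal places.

The posterior is unimodal and skewed, so the HPD interval has equal density at both endpoints and is the shortest 90% interval.
Solving f(0.262) = f(1.650) with F(1.650) − F(0.262) = 0.90 gives [0.262, 1.650].
For comparison, the equal-tailed interval is [0.358, 1.823]; the HPD is narrower and shifted toward the mode.

[0.262, 1.650]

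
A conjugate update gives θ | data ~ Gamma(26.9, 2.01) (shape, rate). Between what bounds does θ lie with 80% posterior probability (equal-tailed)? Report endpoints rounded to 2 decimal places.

Posterior: Gamma(shape 26.9, rate 2.01).
Equal-tailed 80% interval: Gamma(26.9, 2.01) quantiles at 0.1 and 0.9.
Posterior mean ≈ 13.38, SD ≈ 2.58; a Normal approximation gives roughly [10.08, 16.69].
Exact: lower = 10.20; upper = 16.78.

[10.20, 16.78]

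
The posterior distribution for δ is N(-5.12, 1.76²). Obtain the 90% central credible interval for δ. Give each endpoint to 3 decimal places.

[-8.015, -2.225]

The posterior is symmetric, so the 90% equal-tailed interval is δ = -5.12 ± z·1.76 with z = 1.645.
Half-width: 1.645 × 1.76 = 2.895.
-5.12 − 2.895 = -8.015; -5.12 + 2.895 = -2.225.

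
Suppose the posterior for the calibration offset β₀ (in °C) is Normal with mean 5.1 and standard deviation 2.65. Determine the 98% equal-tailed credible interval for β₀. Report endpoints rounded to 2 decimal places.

The posterior is symmetric, so the 98% equal-tailed interval is β₀ = 5.1 ± z·2.65 with z = 2.326.
Half-width: 2.326 × 2.65 = 6.16.
5.1 − 6.16 = -1.06; 5.1 + 6.16 = 11.26.

[-1.06, 11.26]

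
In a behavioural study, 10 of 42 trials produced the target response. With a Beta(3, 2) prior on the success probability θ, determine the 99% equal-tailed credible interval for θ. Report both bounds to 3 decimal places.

Posterior: Beta(3+10, 2+32) = Beta(13, 34).
Equal-tailed 99% interval: the 0.005 and 0.995 quantiles of Beta(13, 34).
Posterior mean ≈ 0.277, SD ≈ 0.065; a Normal approximation gives roughly [0.110, 0.443].
Exact: F⁻¹(0.005) = 0.131; F⁻¹(0.995) = 0.457.

[0.131, 0.457]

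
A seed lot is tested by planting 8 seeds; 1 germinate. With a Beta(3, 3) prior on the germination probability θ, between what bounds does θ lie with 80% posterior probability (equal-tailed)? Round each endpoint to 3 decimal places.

[0.142, 0.444]

Posterior: Beta(3+1, 3+7) = Beta(4, 10).
Equal-tailed 80% interval: the 0.1 and 0.9 quantiles of Beta(4, 10).
Posterior mean ≈ 0.286, SD ≈ 0.117; a Normal approximation gives roughly [0.136, 0.435].
Exact: F⁻¹(0.1) = 0.142; F⁻¹(0.9) = 0.444.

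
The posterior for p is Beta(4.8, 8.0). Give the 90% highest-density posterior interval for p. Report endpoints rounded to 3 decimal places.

The posterior is unimodal and skewed, so the HPD interval has equal density at both endpoints and is the shortest 90% interval.
Solving f(0.159) = f(0.585) with F(0.585) − F(0.159) = 0.90 gives [0.159, 0.585].
For comparison, the equal-tailed interval is [0.172, 0.601]; the HPD is narrower and shifted toward the mode.

[0.159, 0.585]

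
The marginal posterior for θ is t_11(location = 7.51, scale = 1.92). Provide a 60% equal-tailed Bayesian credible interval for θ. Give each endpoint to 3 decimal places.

The t_11 distribution is symmetric; the 60% interval is 7.51 ± t·1.92 with t_{0.8,11} = 0.876.
Half-width: 0.876 × 1.92 = 1.681.
7.51 − 1.681 = 5.829; 7.51 + 1.681 = 9.191.

[5.829, 9.191]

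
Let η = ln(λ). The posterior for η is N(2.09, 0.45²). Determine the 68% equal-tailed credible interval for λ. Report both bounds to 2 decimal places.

[5.17, 12.65]

On the log scale the 68% interval is 2.09 ± 0.994 × 0.45 = [1.6425, 2.5375].
Exponentiate: [e^1.6425, e^2.5375] = [5.17, 12.65].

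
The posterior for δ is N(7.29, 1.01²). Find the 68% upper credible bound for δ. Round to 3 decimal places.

Need U with P(δ ≤ U) = 0.68: U = 7.29 + z_{0.32}·1.01.
z = 0.468; U = 7.29 + 0.468 × 1.01 = 7.762.

7.762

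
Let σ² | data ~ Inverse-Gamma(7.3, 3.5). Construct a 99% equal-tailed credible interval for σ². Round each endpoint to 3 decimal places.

Inverse-Gamma(7.3, 3.5) quantiles: F⁻¹(0.005) and F⁻¹(0.995).
Equivalently, 1/σ² ~ Gamma(7.3, rate = 3.5); invert its 0.995 and 0.005 quantiles.
Posterior mean ≈ 0.556, SD ≈ 0.241; a Normal approximation gives roughly [-0.066, 1.177].
Exact: lower = 0.217; upper = 1.595.

[0.217, 1.595]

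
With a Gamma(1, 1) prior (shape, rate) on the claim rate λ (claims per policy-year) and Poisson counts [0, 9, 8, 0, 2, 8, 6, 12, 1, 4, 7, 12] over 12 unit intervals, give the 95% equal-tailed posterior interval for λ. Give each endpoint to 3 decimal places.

[4.198, 6.717]

Posterior: Gamma(1+69, 1+12) = Gamma(70, 13) (shape, rate).
Equal-tailed 95% interval: Gamma(70, 13) quantiles at 0.025 and 0.975.
Posterior mean ≈ 5.385, SD ≈ 0.644; a Normal approximation gives roughly [4.123, 6.646].
Exact: lower = 4.198; upper = 6.717.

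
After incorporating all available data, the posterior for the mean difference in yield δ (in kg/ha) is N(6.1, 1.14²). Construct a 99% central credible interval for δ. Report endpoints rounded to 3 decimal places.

The posterior is symmetric, so the 99% equal-tailed interval is δ = 6.1 ± z·1.14 with z = 2.576.
Half-width: 2.576 × 1.14 = 2.936.
6.1 − 2.936 = 3.164; 6.1 + 2.936 = 9.036.

[3.164, 9.036]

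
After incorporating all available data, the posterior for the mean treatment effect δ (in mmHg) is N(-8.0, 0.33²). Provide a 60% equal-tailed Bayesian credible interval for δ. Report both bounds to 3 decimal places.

The posterior is symmetric, so the 60% equal-tailed interval is δ = -8.0 ± z·0.33 with z = 0.842.
Half-width: 0.842 × 0.33 = 0.278.
-8.0 − 0.278 = -8.278; -8.0 + 0.278 = -7.722.

[-8.278, -7.722]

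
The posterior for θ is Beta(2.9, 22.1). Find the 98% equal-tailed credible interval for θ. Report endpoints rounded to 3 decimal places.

[0.017, 0.301]

Posterior: Beta(2.9, 22.1).
Equal-tailed 98% interval: the 0.01 and 0.99 quantiles of Beta(2.9, 22.1).
Posterior mean ≈ 0.116, SD ≈ 0.063; a Normal approximation gives roughly [-0.030, 0.262].
Exact: F⁻¹(0.01) = 0.017; F⁻¹(0.99) = 0.301.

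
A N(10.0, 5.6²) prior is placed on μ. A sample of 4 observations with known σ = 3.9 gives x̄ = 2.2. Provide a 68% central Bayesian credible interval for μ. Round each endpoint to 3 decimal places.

[1.212, 4.875]

Posterior precision = 1/5.6² + 4/3.9² = 0.0319 + 0.2630 = 0.2949, so posterior SD = 1.8415.
Posterior mean = (10.0/5.6² + 4·2.2/3.9²) / 0.2949 = 3.0435.
Interval: 3.0435 ± 0.994 × 1.8415 → [1.212, 4.875].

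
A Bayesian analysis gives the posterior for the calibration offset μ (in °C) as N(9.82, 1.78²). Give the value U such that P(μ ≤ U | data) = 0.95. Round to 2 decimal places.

Need U with P(μ ≤ U) = 0.95: U = 9.82 + z_{0.05}·1.78.
z = 1.645; U = 9.82 + 1.645 × 1.78 = 12.75.

12.75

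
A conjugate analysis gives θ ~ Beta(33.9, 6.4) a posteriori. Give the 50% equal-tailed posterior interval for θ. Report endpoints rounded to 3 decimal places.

[0.806, 0.883]

Posterior: Beta(33.9, 6.4).
Equal-tailed 50% interval: the 0.25 and 0.75 quantiles of Beta(33.9, 6.4).
Posterior mean ≈ 0.841, SD ≈ 0.057; a Normal approximation gives roughly [0.803, 0.880].
Exact: F⁻¹(0.25) = 0.806; F⁻¹(0.75) = 0.883.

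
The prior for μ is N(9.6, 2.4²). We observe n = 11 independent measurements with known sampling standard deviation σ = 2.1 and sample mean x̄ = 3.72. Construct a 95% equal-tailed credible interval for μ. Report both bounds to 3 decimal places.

[2.903, 5.303]

Posterior precision = 1/2.4² + 11/2.1² = 0.1736 + 2.4943 = 2.6679, so posterior SD = 0.6122.
Posterior mean = (9.6/2.4² + 11·3.72/2.1²) / 2.6679 = 4.1026.
Interval: 4.1026 ± 1.960 × 0.6122 → [2.903, 5.303].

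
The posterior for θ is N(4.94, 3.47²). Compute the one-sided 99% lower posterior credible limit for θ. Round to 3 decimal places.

Need L with P(θ ≥ L) = 0.99: L = 4.94 − z_{0.01}·3.47.
z = 2.326; L = 4.94 − 2.326 × 3.47 = -3.132.

-3.132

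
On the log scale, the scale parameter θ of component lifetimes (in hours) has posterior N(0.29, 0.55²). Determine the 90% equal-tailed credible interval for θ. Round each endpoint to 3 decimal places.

On the log scale the 90% interval is 0.29 ± 1.645 × 0.55 = [-0.6147, 1.1947].
Exponentiate: [e^-0.6147, e^1.1947] = [0.541, 3.302].

[0.541, 3.302]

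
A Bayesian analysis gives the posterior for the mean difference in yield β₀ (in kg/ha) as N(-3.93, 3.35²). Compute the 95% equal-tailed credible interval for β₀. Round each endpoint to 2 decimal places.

The posterior is symmetric, so the 95% equal-tailed interval is β₀ = -3.93 ± z·3.35 with z = 1.960.
Half-width: 1.960 × 3.35 = 6.57.
-3.93 − 6.57 = -10.50; -3.93 + 6.57 = 2.64.

[-10.50, 2.64]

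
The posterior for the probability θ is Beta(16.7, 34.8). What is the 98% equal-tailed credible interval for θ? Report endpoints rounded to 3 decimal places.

Posterior: Beta(16.7, 34.8).
Equal-tailed 98% interval: the 0.01 and 0.99 quantiles of Beta(16.7, 34.8).
Posterior mean ≈ 0.324, SD ≈ 0.065; a Normal approximation gives roughly [0.174, 0.475].
Exact: F⁻¹(0.01) = 0.186; F⁻¹(0.99) = 0.483.

[0.186, 0.483]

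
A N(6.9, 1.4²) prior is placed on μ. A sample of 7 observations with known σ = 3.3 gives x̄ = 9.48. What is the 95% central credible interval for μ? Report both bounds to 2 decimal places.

Posterior precision = 1/1.4² + 7/3.3² = 0.5102 + 0.6428 = 1.1530, so posterior SD = 0.9313.
Posterior mean = (6.9/1.4² + 7·9.48/3.3²) / 1.1530 = 8.3383.
Interval: 8.3383 ± 1.960 × 0.9313 → [6.51, 10.16].

[6.51, 10.16]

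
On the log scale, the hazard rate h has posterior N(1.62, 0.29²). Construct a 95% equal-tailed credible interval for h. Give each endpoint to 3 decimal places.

[2.862, 8.921]

On the log scale the 95% interval is 1.62 ± 1.960 × 0.29 = [1.0516, 2.1884].
Exponentiate: [e^1.0516, e^2.1884] = [2.862, 8.921].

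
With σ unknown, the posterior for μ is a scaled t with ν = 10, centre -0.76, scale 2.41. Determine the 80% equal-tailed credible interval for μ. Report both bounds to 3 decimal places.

The t_10 distribution is symmetric; the 80% interval is -0.76 ± t·2.41 with t_{0.9,10} = 1.372.
Half-width: 1.372 × 2.41 = 3.307.
-0.76 − 3.307 = -4.067; -0.76 + 3.307 = 2.547.

[-4.067, 2.547]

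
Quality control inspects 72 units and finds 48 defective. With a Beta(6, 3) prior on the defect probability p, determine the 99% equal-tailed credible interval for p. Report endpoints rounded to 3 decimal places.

[0.526, 0.792]

Posterior: Beta(6+48, 3+24) = Beta(54, 27).
Equal-tailed 99% interval: the 0.005 and 0.995 quantiles of Beta(54, 27).
Posterior mean ≈ 0.667, SD ≈ 0.052; a Normal approximation gives roughly [0.533, 0.801].
Exact: F⁻¹(0.005) = 0.526; F⁻¹(0.995) = 0.792.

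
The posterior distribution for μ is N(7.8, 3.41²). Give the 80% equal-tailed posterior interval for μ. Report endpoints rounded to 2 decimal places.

[3.43, 12.17]

The posterior is symmetric, so the 80% equal-tailed interval is μ = 7.8 ± z·3.41 with z = 1.282.
Half-width: 1.282 × 3.41 = 4.37.
7.8 − 4.37 = 3.43; 7.8 + 4.37 = 12.17.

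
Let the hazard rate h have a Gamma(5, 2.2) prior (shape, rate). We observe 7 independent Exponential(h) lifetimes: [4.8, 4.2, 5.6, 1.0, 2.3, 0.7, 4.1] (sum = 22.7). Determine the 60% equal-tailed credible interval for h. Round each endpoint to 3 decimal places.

Posterior: Gamma(5+7, 2.2+22.7) = Gamma(12, 24.9) (shape, rate).
Equal-tailed 60% interval: Gamma(12, 24.9) quantiles at 0.2 and 0.8.
Posterior mean ≈ 0.482, SD ≈ 0.139; a Normal approximation gives roughly [0.365, 0.599].
Exact: lower = 0.363; upper = 0.593.

[0.363, 0.593]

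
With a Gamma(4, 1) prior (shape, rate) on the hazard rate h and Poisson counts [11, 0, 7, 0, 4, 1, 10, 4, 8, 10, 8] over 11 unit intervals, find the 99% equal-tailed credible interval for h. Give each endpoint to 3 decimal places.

[3.983, 7.496]

Posterior: Gamma(4+63, 1+11) = Gamma(67, 12) (shape, rate).
Equal-tailed 99% interval: Gamma(67, 12) quantiles at 0.005 and 0.995.
Posterior mean ≈ 5.583, SD ≈ 0.682; a Normal approximation gives roughly [3.826, 7.340].
Exact: lower = 3.983; upper = 7.496.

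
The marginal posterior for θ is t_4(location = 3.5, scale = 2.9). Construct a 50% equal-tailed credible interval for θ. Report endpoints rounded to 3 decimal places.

[1.352, 5.648]

The t_4 distribution is symmetric; the 50% interval is 3.5 ± t·2.9 with t_{0.75,4} = 0.741.
Half-width: 0.741 × 2.9 = 2.148.
3.5 − 2.148 = 1.352; 3.5 + 2.148 = 5.648.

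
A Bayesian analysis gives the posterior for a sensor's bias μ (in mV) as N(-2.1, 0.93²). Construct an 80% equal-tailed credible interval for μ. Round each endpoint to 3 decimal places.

The posterior is symmetric, so the 80% equal-tailed interval is μ = -2.1 ± z·0.93 with z = 1.282.
Half-width: 1.282 × 0.93 = 1.192.
-2.1 − 1.192 = -3.292; -2.1 + 1.192 = -0.908.

[-3.292, -0.908]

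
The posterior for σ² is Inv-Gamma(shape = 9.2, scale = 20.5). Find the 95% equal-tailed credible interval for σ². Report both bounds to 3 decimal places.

Inverse-Gamma(9.2, 20.5) quantiles: F⁻¹(0.025) and F⁻¹(0.975).
Equivalently, 1/σ² ~ Gamma(9.2, rate = 20.5); invert its 0.975 and 0.025 quantiles.
Posterior mean ≈ 2.500, SD ≈ 0.932; a Normal approximation gives roughly [0.674, 4.326].
Exact: lower = 1.279; upper = 4.824.

[1.279, 4.824]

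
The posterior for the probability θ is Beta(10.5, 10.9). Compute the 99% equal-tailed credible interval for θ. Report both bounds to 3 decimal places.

[0.232, 0.753]

Posterior: Beta(10.5, 10.9).
Equal-tailed 99% interval: the 0.005 and 0.995 quantiles of Beta(10.5, 10.9).
Posterior mean ≈ 0.491, SD ≈ 0.106; a Normal approximation gives roughly [0.219, 0.763].
Exact: F⁻¹(0.005) = 0.232; F⁻¹(0.995) = 0.753.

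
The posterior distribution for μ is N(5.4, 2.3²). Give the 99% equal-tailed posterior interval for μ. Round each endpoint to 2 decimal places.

The posterior is symmetric, so the 99% equal-tailed interval is μ = 5.4 ± z·2.3 with z = 2.576.
Half-width: 2.576 × 2.3 = 5.92.
5.4 − 5.92 = -0.52; 5.4 + 5.92 = 11.32.

[-0.52, 11.32]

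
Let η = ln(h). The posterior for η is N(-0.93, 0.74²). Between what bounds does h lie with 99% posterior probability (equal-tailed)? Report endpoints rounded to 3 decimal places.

On the log scale the 99% interval is -0.93 ± 2.576 × 0.74 = [-2.8361, 0.9761].
Exponentiate: [e^-2.8361, e^0.9761] = [0.059, 2.654].

[0.059, 2.654]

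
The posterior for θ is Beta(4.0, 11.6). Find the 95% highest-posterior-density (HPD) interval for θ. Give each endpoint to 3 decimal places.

The posterior is unimodal and skewed, so the HPD interval has equal density at both endpoints and is the shortest 95% interval.
Solving f(0.064) = f(0.466) with F(0.466) − F(0.064) = 0.95 gives [0.064, 0.466].
For comparison, the equal-tailed interval is [0.080, 0.491]; the HPD is narrower and shifted toward the mode.

[0.064, 0.466]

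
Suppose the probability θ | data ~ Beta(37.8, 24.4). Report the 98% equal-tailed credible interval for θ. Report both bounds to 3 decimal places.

Posterior: Beta(37.8, 24.4).
Equal-tailed 98% interval: the 0.01 and 0.99 quantiles of Beta(37.8, 24.4).
Posterior mean ≈ 0.608, SD ≈ 0.061; a Normal approximation gives roughly [0.465, 0.751].
Exact: F⁻¹(0.01) = 0.461; F⁻¹(0.99) = 0.744.

[0.461, 0.744]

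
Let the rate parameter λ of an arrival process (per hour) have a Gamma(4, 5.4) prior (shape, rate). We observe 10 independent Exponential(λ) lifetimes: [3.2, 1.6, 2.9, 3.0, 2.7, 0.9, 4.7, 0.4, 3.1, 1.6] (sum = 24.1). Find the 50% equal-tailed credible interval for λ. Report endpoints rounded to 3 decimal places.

[0.384, 0.553]

Posterior: Gamma(4+10, 5.4+24.1) = Gamma(14, 29.5) (shape, rate).
Equal-tailed 50% interval: Gamma(14, 29.5) quantiles at 0.25 and 0.75.
Posterior mean ≈ 0.475, SD ≈ 0.127; a Normal approximation gives roughly [0.389, 0.560].
Exact: lower = 0.384; upper = 0.553.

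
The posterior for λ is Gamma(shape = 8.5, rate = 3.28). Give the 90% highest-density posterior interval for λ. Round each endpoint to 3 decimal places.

The posterior is unimodal and skewed, so the HPD interval has equal density at both endpoints and is the shortest 90% interval.
Solving f(1.164) = f(3.969) with F(3.969) − F(1.164) = 0.90 gives [1.164, 3.969].
For comparison, the equal-tailed interval is [1.322, 4.205]; the HPD is narrower and shifted toward the mode.

[1.164, 3.969]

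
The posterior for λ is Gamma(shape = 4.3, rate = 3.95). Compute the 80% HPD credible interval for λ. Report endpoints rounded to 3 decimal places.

[0.367, 1.593]

The posterior is unimodal and skewed, so the HPD interval has equal density at both endpoints and is the shortest 80% interval.
Solving f(0.367) = f(1.593) with F(1.593) − F(0.367) = 0.80 gives [0.367, 1.593].
For comparison, the equal-tailed interval is [0.493, 1.792]; the HPD is narrower and shifted toward the mode.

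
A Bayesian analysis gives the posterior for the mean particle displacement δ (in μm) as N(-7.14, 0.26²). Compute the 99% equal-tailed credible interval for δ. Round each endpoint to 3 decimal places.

[-7.810, -6.470]

The posterior is symmetric, so the 99% equal-tailed interval is δ = -7.14 ± z·0.26 with z = 2.576.
Half-width: 2.576 × 0.26 = 0.670.
-7.14 − 0.670 = -7.810; -7.14 + 0.670 = -6.470.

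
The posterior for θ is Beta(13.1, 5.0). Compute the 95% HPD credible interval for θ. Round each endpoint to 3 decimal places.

The posterior is unimodal and skewed, so the HPD interval has equal density at both endpoints and is the shortest 95% interval.
Solving f(0.523) = f(0.911) with F(0.911) − F(0.523) = 0.95 gives [0.523, 0.911].
For comparison, the equal-tailed interval is [0.503, 0.898]; the HPD is narrower and shifted toward the mode.

[0.523, 0.911]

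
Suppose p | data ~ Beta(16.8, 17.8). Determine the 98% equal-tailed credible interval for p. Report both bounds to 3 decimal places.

[0.295, 0.678]

Posterior: Beta(16.8, 17.8).
Equal-tailed 98% interval: the 0.01 and 0.99 quantiles of Beta(16.8, 17.8).
Posterior mean ≈ 0.486, SD ≈ 0.084; a Normal approximation gives roughly [0.291, 0.680].
Exact: F⁻¹(0.01) = 0.295; F⁻¹(0.99) = 0.678.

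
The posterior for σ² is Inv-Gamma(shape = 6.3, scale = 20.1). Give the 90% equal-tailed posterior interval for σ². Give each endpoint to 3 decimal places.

[1.842, 7.148]

Inverse-Gamma(6.3, 20.1) quantiles: F⁻¹(0.05) and F⁻¹(0.95).
Equivalently, 1/σ² ~ Gamma(6.3, rate = 20.1); invert its 0.95 and 0.05 quantiles.
Posterior mean ≈ 3.792, SD ≈ 1.829; a Normal approximation gives roughly [0.784, 6.801].
Exact: lower = 1.842; upper = 7.148.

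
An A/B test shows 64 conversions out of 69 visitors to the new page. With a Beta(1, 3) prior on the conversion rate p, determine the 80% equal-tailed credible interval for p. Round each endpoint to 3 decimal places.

Posterior: Beta(1+64, 3+5) = Beta(65, 8).
Equal-tailed 80% interval: the 0.1 and 0.9 quantiles of Beta(65, 8).
Posterior mean ≈ 0.890, SD ≈ 0.036; a Normal approximation gives roughly [0.844, 0.937].
Exact: F⁻¹(0.1) = 0.842; F⁻¹(0.9) = 0.934.

[0.842, 0.934]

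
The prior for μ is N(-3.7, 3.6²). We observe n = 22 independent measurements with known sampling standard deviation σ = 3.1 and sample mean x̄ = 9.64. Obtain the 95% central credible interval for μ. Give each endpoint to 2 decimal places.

Posterior precision = 1/3.6² + 22/3.1² = 0.0772 + 2.2893 = 2.3664, so posterior SD = 0.6501.
Posterior mean = (-3.7/3.6² + 22·9.64/3.1²) / 2.3664 = 9.2050.
Interval: 9.2050 ± 1.960 × 0.6501 → [7.93, 10.48].

[7.93, 10.48]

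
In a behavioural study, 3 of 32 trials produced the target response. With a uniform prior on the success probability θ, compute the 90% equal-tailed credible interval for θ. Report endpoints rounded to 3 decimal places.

Posterior: Beta(1+3, 1+29) = Beta(4, 30).
Equal-tailed 90% interval: the 0.05 and 0.95 quantiles of Beta(4, 30).
Posterior mean ≈ 0.118, SD ≈ 0.054; a Normal approximation gives roughly [0.028, 0.207].
Exact: F⁻¹(0.05) = 0.042; F⁻¹(0.95) = 0.219.

[0.042, 0.219]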